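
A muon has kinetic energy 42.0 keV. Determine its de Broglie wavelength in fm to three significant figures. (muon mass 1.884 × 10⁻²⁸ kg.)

λ = 416 fm

KE = 42.0 keV = 6.728 × 10⁻¹⁵ J.
p = √(2mKE) = √(2 × 1.884 × 10⁻²⁸ × 6.728 × 10⁻¹⁵) = 1.592 × 10⁻²¹ kg·m/s.
λ = h/p = 6.626 × 10⁻³⁴ / 1.592 × 10⁻²¹ = 4.16 × 10⁻¹³ m = 416 fm.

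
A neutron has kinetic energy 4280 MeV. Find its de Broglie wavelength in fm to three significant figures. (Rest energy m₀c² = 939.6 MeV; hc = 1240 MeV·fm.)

Total energy E = KE + m₀c² = 4280 + 939.6 = 5219.6 MeV.
(pc)² = E² − (m₀c²)² = (5219.6)² − (939.6)² = 2.636 × 10⁷ MeV², so pc = 5134 MeV.
λ = hc/(pc) = 1240 MeV·fm / 5134 MeV = 0.242 fm.

λ = 0.242 fm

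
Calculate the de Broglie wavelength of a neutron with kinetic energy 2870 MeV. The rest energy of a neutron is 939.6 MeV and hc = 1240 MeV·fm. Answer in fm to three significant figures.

Total energy E = KE + m₀c² = 2870 + 939.6 = 3809.6 MeV.
(pc)² = E² − (m₀c²)² = (3809.6)² − (939.6)² = 1.363 × 10⁷ MeV², so pc = 3692 MeV.
λ = hc/(pc) = 1240 MeV·fm / 3692 MeV = 0.336 fm.

λ = 0.336 fm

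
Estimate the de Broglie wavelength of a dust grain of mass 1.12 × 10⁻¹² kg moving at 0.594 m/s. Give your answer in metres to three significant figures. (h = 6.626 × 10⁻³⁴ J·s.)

p = mv = 1.12 × 10⁻¹² × 0.594 = 6.653 × 10⁻¹³ kg·m/s.
λ = h/p = 6.626 × 10⁻³⁴ / 6.653 × 10⁻¹³ = 9.96 × 10⁻²² m.

λ = 9.96 × 10⁻²² m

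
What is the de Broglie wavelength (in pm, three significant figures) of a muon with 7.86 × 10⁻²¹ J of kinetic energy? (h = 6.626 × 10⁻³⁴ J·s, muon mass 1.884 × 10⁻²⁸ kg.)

p = √(2mKE) = √(2 × 1.884 × 10⁻²⁸ × 7.860 × 10⁻²¹) = 1.721 × 10⁻²⁴ kg·m/s.
λ = h/p = 6.626 × 10⁻³⁴ / 1.721 × 10⁻²⁴ = 3.85 × 10⁻¹⁰ m = 385 pm.

λ = 385 pm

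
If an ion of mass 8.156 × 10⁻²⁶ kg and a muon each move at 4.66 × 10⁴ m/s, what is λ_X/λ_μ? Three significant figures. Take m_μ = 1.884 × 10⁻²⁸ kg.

At fixed v, p = mv so λ = h/(mv) ∝ 1/m.
λ_X/λ_μ = m_μ/m_X = 1.884 × 10⁻²⁸/8.156 × 10⁻²⁶ = 2.31 × 10⁻³.

λ_X/λ_μ = 2.31 × 10⁻³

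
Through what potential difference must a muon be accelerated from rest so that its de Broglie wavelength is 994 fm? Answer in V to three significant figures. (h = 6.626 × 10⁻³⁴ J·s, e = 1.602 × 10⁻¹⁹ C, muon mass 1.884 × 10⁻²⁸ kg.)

V = 7360 V

p = h/λ = 6.626 × 10⁻³⁴ / 9.940 × 10⁻¹³ = 6.666 × 10⁻²² kg·m/s.
KE = p²/(2m) = 1.179 × 10⁻¹⁵ J.
V = KE/e = 1.179 × 10⁻¹⁵ / (1.602 × 10⁻¹⁹) = 7360 V.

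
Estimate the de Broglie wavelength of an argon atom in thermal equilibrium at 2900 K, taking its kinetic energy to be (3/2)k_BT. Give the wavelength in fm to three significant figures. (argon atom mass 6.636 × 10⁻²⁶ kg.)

λ = 7420 fm

KE = (3/2)k_BT = 1.5 × 1.381 × 10⁻²³ × 2900 = 6.007 × 10⁻²⁰ J.
p = √(2mKE) = √(2 × 6.636 × 10⁻²⁶ × 6.007 × 10⁻²⁰) = 8.929 × 10⁻²³ kg·m/s.
λ = h/p = 7.42 × 10⁻¹² m = 7420 fm.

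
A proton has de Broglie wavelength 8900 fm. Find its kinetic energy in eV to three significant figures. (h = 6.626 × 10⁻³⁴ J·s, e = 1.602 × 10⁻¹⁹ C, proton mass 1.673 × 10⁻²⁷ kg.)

KE = 10.3 eV

p = h/λ = 6.626 × 10⁻³⁴ / 8.900 × 10⁻¹² = 7.445 × 10⁻²³ kg·m/s.
KE = p²/(2m) = (7.445 × 10⁻²³)² / (2 × 1.673 × 10⁻²⁷) = 1.657 × 10⁻¹⁸ J = 10.3 eV.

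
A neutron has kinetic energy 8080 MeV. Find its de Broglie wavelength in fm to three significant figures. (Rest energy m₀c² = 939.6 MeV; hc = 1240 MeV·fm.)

Total energy E = KE + m₀c² = 8080 + 939.6 = 9019.6 MeV.
(pc)² = E² − (m₀c²)² = (9019.6)² − (939.6)² = 8.047 × 10⁷ MeV², so pc = 8971 MeV.
λ = hc/(pc) = 1240 MeV·fm / 8971 MeV = 0.138 fm.

λ = 0.138 fm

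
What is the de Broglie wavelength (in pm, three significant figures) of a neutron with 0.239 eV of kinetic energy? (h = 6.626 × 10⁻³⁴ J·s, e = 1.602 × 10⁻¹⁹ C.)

KE = 0.239 eV = 3.829 × 10⁻²⁰ J.
p = √(2mKE) = √(2 × 1.675 × 10⁻²⁷ × 3.829 × 10⁻²⁰) = 1.133 × 10⁻²³ kg·m/s.
λ = h/p = 6.626 × 10⁻³⁴ / 1.133 × 10⁻²³ = 5.85 × 10⁻¹¹ m = 58.5 pm.

λ = 58.5 pm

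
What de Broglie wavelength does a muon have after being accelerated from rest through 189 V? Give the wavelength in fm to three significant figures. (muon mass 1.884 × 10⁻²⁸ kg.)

KE = eV = 1.602 × 10⁻¹⁹ × 189.0 = 3.028 × 10⁻¹⁷ J.
p = √(2mKE) = √(2 × 1.884 × 10⁻²⁸ × 3.028 × 10⁻¹⁷) = 1.068 × 10⁻²² kg·m/s.
λ = h/p = 6.626 × 10⁻³⁴ / 1.068 × 10⁻²² = 6.20 × 10⁻¹² m = 6200 fm.

λ = 6200 fm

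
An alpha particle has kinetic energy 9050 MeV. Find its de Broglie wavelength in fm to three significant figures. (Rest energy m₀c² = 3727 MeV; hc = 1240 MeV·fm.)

Total energy E = KE + m₀c² = 9050 + 3727 = 12777 MeV.
(pc)² = E² − (m₀c²)² = (12777)² − (3727)² = 1.494 × 10⁸ MeV², so pc = 1.222 × 10⁴ MeV.
λ = hc/(pc) = 1240 MeV·fm / 1.222 × 10⁴ MeV = 0.101 fm.

λ = 0.101 fm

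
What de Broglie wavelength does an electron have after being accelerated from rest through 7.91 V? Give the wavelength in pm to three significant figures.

λ = 436 pm

KE = eV = 1.602 × 10⁻¹⁹ × 7.910 = 1.267 × 10⁻¹⁸ J.
p = √(2mKE) = √(2 × 9.109 × 10⁻³¹ × 1.267 × 10⁻¹⁸) = 1.519 × 10⁻²⁴ kg·m/s.
λ = h/p = 6.626 × 10⁻³⁴ / 1.519 × 10⁻²⁴ = 4.36 × 10⁻¹⁰ m = 436 pm.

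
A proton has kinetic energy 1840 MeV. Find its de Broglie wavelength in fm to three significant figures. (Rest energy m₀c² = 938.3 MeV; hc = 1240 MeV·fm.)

Total energy E = KE + m₀c² = 1840 + 938.3 = 2778.3 MeV.
(pc)² = E² − (m₀c²)² = (2778.3)² − (938.3)² = 6.839 × 10⁶ MeV², so pc = 2615 MeV.
λ = hc/(pc) = 1240 MeV·fm / 2615 MeV = 0.474 fm.

λ = 0.474 fm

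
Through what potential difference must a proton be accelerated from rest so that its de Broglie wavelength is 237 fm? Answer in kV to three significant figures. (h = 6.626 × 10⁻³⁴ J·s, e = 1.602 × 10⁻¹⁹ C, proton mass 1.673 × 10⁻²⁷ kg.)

V = 14.6 kV

p = h/λ = 6.626 × 10⁻³⁴ / 2.370 × 10⁻¹³ = 2.796 × 10⁻²¹ kg·m/s.
KE = p²/(2m) = 2.336 × 10⁻¹⁵ J.
V = KE/e = 2.336 × 10⁻¹⁵ / (1.602 × 10⁻¹⁹) = 14.6 kV.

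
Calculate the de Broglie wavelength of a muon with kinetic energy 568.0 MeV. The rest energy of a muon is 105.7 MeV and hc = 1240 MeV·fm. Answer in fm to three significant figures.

Total energy E = KE + m₀c² = 568.0 + 105.7 = 673.7 MeV.
(pc)² = E² − (m₀c²)² = (673.7)² − (105.7)² = 4.427 × 10⁵ MeV², so pc = 665.4 MeV.
λ = hc/(pc) = 1240 MeV·fm / 665.4 MeV = 1.86 fm.

λ = 1.86 fm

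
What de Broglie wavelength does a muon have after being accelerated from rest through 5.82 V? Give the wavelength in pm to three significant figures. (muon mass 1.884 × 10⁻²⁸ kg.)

KE = eV = 1.602 × 10⁻¹⁹ × 5.820 = 9.324 × 10⁻¹⁹ J.
p = √(2mKE) = √(2 × 1.884 × 10⁻²⁸ × 9.324 × 10⁻¹⁹) = 1.874 × 10⁻²³ kg·m/s.
λ = h/p = 6.626 × 10⁻³⁴ / 1.874 × 10⁻²³ = 3.54 × 10⁻¹¹ m = 35.4 pm.

λ = 35.4 pm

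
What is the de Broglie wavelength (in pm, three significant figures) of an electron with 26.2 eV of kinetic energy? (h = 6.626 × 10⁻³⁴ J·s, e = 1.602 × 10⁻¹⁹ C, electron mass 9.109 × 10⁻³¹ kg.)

KE = 26.2 eV = 4.197 × 10⁻¹⁸ J.
p = √(2mKE) = √(2 × 9.109 × 10⁻³¹ × 4.197 × 10⁻¹⁸) = 2.765 × 10⁻²⁴ kg·m/s.
λ = h/p = 6.626 × 10⁻³⁴ / 2.765 × 10⁻²⁴ = 2.40 × 10⁻¹⁰ m = 240 pm.

λ = 240 pm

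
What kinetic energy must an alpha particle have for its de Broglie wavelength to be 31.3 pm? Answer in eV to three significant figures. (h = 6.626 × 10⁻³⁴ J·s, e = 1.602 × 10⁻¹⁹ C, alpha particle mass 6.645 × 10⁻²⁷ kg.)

p = h/λ = 6.626 × 10⁻³⁴ / 3.130 × 10⁻¹¹ = 2.117 × 10⁻²³ kg·m/s.
KE = p²/(2m) = (2.117 × 10⁻²³)² / (2 × 6.645 × 10⁻²⁷) = 3.372 × 10⁻²⁰ J = 0.210 eV.

KE = 0.210 eV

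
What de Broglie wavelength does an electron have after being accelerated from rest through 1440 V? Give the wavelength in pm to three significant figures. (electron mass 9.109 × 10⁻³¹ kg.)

λ = 32.3 pm

KE = eV = 1.602 × 10⁻¹⁹ × 1440 = 2.307 × 10⁻¹⁶ J.
p = √(2mKE) = √(2 × 9.109 × 10⁻³¹ × 2.307 × 10⁻¹⁶) = 2.050 × 10⁻²³ kg·m/s.
λ = h/p = 6.626 × 10⁻³⁴ / 2.050 × 10⁻²³ = 3.23 × 10⁻¹¹ m = 32.3 pm.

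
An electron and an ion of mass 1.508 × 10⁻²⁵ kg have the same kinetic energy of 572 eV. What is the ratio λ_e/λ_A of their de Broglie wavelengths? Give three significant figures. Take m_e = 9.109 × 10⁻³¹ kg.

At fixed KE, p = √(2mKE) so λ = h/p ∝ 1/√m.
λ_e/λ_A = √(m_A/m_e) = √(1.508 × 10⁻²⁵/9.109 × 10⁻³¹) = √(1.656 × 10⁵) = 407.

λ_e/λ_A = 407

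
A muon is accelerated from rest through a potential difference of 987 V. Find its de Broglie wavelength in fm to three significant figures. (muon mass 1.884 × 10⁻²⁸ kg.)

KE = eV = 1.602 × 10⁻¹⁹ × 987.0 = 1.581 × 10⁻¹⁶ J.
p = √(2mKE) = √(2 × 1.884 × 10⁻²⁸ × 1.581 × 10⁻¹⁶) = 2.441 × 10⁻²² kg·m/s.
λ = h/p = 6.626 × 10⁻³⁴ / 2.441 × 10⁻²² = 2.71 × 10⁻¹² m = 2710 fm.

λ = 2710 fm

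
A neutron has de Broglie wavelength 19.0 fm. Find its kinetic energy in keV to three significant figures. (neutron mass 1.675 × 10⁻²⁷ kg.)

p = h/λ = 6.626 × 10⁻³⁴ / 1.900 × 10⁻¹⁴ = 3.487 × 10⁻²⁰ kg·m/s.
KE = p²/(2m) = (3.487 × 10⁻²⁰)² / (2 × 1.675 × 10⁻²⁷) = 3.630 × 10⁻¹³ J = 2270 keV.

KE = 2270 keV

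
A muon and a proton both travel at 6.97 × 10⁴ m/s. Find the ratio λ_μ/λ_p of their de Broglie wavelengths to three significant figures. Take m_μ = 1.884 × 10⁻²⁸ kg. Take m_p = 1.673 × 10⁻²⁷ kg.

λ_μ/λ_p = 8.88

At fixed v, p = mv so λ = h/(mv) ∝ 1/m.
λ_μ/λ_p = m_p/m_μ = 1.673 × 10⁻²⁷/1.884 × 10⁻²⁸ = 8.88.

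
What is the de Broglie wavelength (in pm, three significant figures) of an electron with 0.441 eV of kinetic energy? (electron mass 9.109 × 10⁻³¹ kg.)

KE = 0.441 eV = 7.065 × 10⁻²⁰ J.
p = √(2mKE) = √(2 × 9.109 × 10⁻³¹ × 7.065 × 10⁻²⁰) = 3.588 × 10⁻²⁵ kg·m/s.
λ = h/p = 6.626 × 10⁻³⁴ / 3.588 × 10⁻²⁵ = 1.85 × 10⁻⁹ m = 1850 pm.

λ = 1850 pm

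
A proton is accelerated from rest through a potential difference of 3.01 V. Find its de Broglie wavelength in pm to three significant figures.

λ = 16.5 pm

KE = eV = 1.602 × 10⁻¹⁹ × 3.010 = 4.822 × 10⁻¹⁹ J.
p = √(2mKE) = √(2 × 1.673 × 10⁻²⁷ × 4.822 × 10⁻¹⁹) = 4.017 × 10⁻²³ kg·m/s.
λ = h/p = 6.626 × 10⁻³⁴ / 4.017 × 10⁻²³ = 1.65 × 10⁻¹¹ m = 16.5 pm.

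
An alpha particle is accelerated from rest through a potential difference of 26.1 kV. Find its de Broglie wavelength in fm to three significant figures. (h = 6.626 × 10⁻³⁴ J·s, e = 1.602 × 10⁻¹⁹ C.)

λ = 62.9 fm

KE = 2eV = 2 × 1.602 × 10⁻¹⁹ × 2.610 × 10⁴ = 8.362 × 10⁻¹⁵ J.
p = √(2mKE) = √(2 × 6.645 × 10⁻²⁷ × 8.362 × 10⁻¹⁵) = 1.054 × 10⁻²⁰ kg·m/s.
λ = h/p = 6.626 × 10⁻³⁴ / 1.054 × 10⁻²⁰ = 6.29 × 10⁻¹⁴ m = 62.9 fm.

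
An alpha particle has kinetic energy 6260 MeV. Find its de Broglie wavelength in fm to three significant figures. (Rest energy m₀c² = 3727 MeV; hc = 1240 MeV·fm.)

λ = 0.134 fm

Total energy E = KE + m₀c² = 6260 + 3727 = 9987 MeV.
(pc)² = E² − (m₀c²)² = (9987)² − (3727)² = 8.585 × 10⁷ MeV², so pc = 9266 MeV.
λ = hc/(pc) = 1240 MeV·fm / 9266 MeV = 0.134 fm.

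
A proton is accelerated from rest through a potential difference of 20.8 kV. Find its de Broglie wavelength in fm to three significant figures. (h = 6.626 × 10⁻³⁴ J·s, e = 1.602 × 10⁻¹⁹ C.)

λ = 198 fm

KE = eV = 1.602 × 10⁻¹⁹ × 2.080 × 10⁴ = 3.332 × 10⁻¹⁵ J.
p = √(2mKE) = √(2 × 1.673 × 10⁻²⁷ × 3.332 × 10⁻¹⁵) = 3.339 × 10⁻²¹ kg·m/s.
λ = h/p = 6.626 × 10⁻³⁴ / 3.339 × 10⁻²¹ = 1.98 × 10⁻¹³ m = 198 fm.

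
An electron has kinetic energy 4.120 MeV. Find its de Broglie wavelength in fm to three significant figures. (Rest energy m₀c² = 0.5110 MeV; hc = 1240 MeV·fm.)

Total energy E = KE + m₀c² = 4.120 + 0.5110 = 4.6310 MeV.
(pc)² = E² − (m₀c²)² = (4.6310)² − (0.5110)² = 21.19 MeV², so pc = 4.603 MeV.
λ = hc/(pc) = 1240 MeV·fm / 4.603 MeV = 269 fm.

λ = 269 fm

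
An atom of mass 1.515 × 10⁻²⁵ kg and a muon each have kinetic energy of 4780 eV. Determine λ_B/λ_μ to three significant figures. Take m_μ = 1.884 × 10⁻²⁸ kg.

At fixed KE, p = √(2mKE) so λ = h/p ∝ 1/√m.
λ_B/λ_μ = √(m_μ/m_B) = √(1.884 × 10⁻²⁸/1.515 × 10⁻²⁵) = √(1.244 × 10⁻³) = 0.0353.

λ_B/λ_μ = 0.0353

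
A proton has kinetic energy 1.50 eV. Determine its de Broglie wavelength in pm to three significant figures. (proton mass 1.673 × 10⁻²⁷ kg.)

λ = 23.4 pm

KE = 1.50 eV = 2.403 × 10⁻¹⁹ J.
p = √(2mKE) = √(2 × 1.673 × 10⁻²⁷ × 2.403 × 10⁻¹⁹) = 2.836 × 10⁻²³ kg·m/s.
λ = h/p = 6.626 × 10⁻³⁴ / 2.836 × 10⁻²³ = 2.34 × 10⁻¹¹ m = 23.4 pm.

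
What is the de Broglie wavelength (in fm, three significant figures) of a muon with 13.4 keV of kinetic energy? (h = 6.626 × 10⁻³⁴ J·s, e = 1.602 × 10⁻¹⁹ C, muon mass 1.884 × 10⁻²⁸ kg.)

KE = 13.4 keV = 2.147 × 10⁻¹⁵ J.
p = √(2mKE) = √(2 × 1.884 × 10⁻²⁸ × 2.147 × 10⁻¹⁵) = 8.994 × 10⁻²² kg·m/s.
λ = h/p = 6.626 × 10⁻³⁴ / 8.994 × 10⁻²² = 7.37 × 10⁻¹³ m = 737 fm.

λ = 737 fm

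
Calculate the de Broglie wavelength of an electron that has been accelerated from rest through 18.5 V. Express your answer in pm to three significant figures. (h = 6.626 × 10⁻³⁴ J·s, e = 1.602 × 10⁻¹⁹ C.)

λ = 285 pm

KE = eV = 1.602 × 10⁻¹⁹ × 18.50 = 2.964 × 10⁻¹⁸ J.
p = √(2mKE) = √(2 × 9.109 × 10⁻³¹ × 2.964 × 10⁻¹⁸) = 2.324 × 10⁻²⁴ kg·m/s.
λ = h/p = 6.626 × 10⁻³⁴ / 2.324 × 10⁻²⁴ = 2.85 × 10⁻¹⁰ m = 285 pm.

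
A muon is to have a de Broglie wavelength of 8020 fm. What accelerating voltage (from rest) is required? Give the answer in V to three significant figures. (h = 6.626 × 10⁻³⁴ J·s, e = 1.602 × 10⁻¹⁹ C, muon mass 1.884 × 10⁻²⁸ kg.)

V = 113 V

p = h/λ = 6.626 × 10⁻³⁴ / 8.020 × 10⁻¹² = 8.262 × 10⁻²³ kg·m/s.
KE = p²/(2m) = 1.812 × 10⁻¹⁷ J.
V = KE/e = 1.812 × 10⁻¹⁷ / (1.602 × 10⁻¹⁹) = 113 V.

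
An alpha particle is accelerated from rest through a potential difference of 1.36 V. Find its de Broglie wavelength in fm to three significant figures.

KE = 2eV = 2 × 1.602 × 10⁻¹⁹ × 1.360 = 4.357 × 10⁻¹⁹ J.
p = √(2mKE) = √(2 × 6.645 × 10⁻²⁷ × 4.357 × 10⁻¹⁹) = 7.610 × 10⁻²³ kg·m/s.
λ = h/p = 6.626 × 10⁻³⁴ / 7.610 × 10⁻²³ = 8.71 × 10⁻¹² m = 8710 fm.

λ = 8710 fm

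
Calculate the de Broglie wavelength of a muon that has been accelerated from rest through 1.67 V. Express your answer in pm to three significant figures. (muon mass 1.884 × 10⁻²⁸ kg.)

KE = eV = 1.602 × 10⁻¹⁹ × 1.670 = 2.675 × 10⁻¹⁹ J.
p = √(2mKE) = √(2 × 1.884 × 10⁻²⁸ × 2.675 × 10⁻¹⁹) = 1.004 × 10⁻²³ kg·m/s.
λ = h/p = 6.626 × 10⁻³⁴ / 1.004 × 10⁻²³ = 6.60 × 10⁻¹¹ m = 66.0 pm.

λ = 66.0 pm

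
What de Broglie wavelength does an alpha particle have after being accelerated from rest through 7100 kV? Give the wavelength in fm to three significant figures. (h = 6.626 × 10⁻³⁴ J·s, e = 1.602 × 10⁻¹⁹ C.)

KE = 2eV = 2 × 1.602 × 10⁻¹⁹ × 7.100 × 10⁶ = 2.275 × 10⁻¹² J.
p = √(2mKE) = √(2 × 6.645 × 10⁻²⁷ × 2.275 × 10⁻¹²) = 1.739 × 10⁻¹⁹ kg·m/s.
λ = h/p = 6.626 × 10⁻³⁴ / 1.739 × 10⁻¹⁹ = 3.81 × 10⁻¹⁵ m = 3.81 fm.

λ = 3.81 fm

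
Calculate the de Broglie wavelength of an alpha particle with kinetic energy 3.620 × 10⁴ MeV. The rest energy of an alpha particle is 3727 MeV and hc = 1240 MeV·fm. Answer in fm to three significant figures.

Total energy E = KE + m₀c² = 3.620 × 10⁴ + 3727 = 39927 MeV.
(pc)² = E² − (m₀c²)² = (39927)² − (3727)² = 1.580 × 10⁹ MeV², so pc = 3.975 × 10⁴ MeV.
λ = hc/(pc) = 1240 MeV·fm / 3.975 × 10⁴ MeV = 0.0312 fm.

λ = 0.0312 fm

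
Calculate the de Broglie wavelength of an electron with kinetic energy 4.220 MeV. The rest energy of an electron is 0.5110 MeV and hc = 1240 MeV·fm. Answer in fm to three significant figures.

λ = 264 fm

Total energy E = KE + m₀c² = 4.220 + 0.5110 = 4.7310 MeV.
(pc)² = E² − (m₀c²)² = (4.7310)² − (0.5110)² = 22.12 MeV², so pc = 4.703 MeV.
λ = hc/(pc) = 1240 MeV·fm / 4.703 MeV = 264 fm.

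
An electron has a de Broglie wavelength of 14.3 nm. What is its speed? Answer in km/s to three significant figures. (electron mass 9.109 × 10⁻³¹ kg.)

p = h/λ = 6.626 × 10⁻³⁴ / 1.430 × 10⁻⁸ = 4.634 × 10⁻²⁶ kg·m/s.
v = p/m = 4.634 × 10⁻²⁶ / 9.109 × 10⁻³¹ = 5.09 × 10⁴ m/s = 50.9 km/s.

v = 50.9 km/s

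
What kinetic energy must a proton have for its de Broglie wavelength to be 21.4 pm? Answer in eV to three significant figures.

KE = 1.79 eV

p = h/λ = 6.626 × 10⁻³⁴ / 2.140 × 10⁻¹¹ = 3.096 × 10⁻²³ kg·m/s.
KE = p²/(2m) = (3.096 × 10⁻²³)² / (2 × 1.673 × 10⁻²⁷) = 2.865 × 10⁻¹⁹ J = 1.79 eV.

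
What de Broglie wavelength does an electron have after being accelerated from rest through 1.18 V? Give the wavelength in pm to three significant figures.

λ = 1130 pm

KE = eV = 1.602 × 10⁻¹⁹ × 1.180 = 1.890 × 10⁻¹⁹ J.
p = √(2mKE) = √(2 × 9.109 × 10⁻³¹ × 1.890 × 10⁻¹⁹) = 5.868 × 10⁻²⁵ kg·m/s.
λ = h/p = 6.626 × 10⁻³⁴ / 5.868 × 10⁻²⁵ = 1.13 × 10⁻⁹ m = 1130 pm.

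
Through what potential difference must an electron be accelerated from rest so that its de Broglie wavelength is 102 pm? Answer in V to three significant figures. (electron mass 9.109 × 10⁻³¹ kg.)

p = h/λ = 6.626 × 10⁻³⁴ / 1.020 × 10⁻¹⁰ = 6.496 × 10⁻²⁴ kg·m/s.
KE = p²/(2m) = 2.316 × 10⁻¹⁷ J.
V = KE/e = 2.316 × 10⁻¹⁷ / (1.602 × 10⁻¹⁹) = 145 V.

V = 145 V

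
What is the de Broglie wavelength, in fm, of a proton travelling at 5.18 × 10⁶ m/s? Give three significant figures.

p = mv = 1.673 × 10⁻²⁷ × 5.18 × 10⁶ = 8.666 × 10⁻²¹ kg·m/s.
λ = h/p = 6.626 × 10⁻³⁴ / 8.666 × 10⁻²¹ = 7.65 × 10⁻¹⁴ m = 76.5 fm.

λ = 76.5 fm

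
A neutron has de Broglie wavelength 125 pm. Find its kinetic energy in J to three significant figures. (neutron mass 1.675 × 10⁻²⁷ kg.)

KE = 8.39 × 10⁻²¹ J

p = h/λ = 6.626 × 10⁻³⁴ / 1.250 × 10⁻¹⁰ = 5.301 × 10⁻²⁴ kg·m/s.
KE = p²/(2m) = (5.301 × 10⁻²⁴)² / (2 × 1.675 × 10⁻²⁷) = 8.388 × 10⁻²¹ J = 8.39 × 10⁻²¹ J.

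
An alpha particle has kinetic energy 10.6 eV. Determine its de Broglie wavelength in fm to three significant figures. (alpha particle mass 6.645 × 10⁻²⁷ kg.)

KE = 10.6 eV = 1.698 × 10⁻¹⁸ J.
p = √(2mKE) = √(2 × 6.645 × 10⁻²⁷ × 1.698 × 10⁻¹⁸) = 1.502 × 10⁻²² kg·m/s.
λ = h/p = 6.626 × 10⁻³⁴ / 1.502 × 10⁻²² = 4.41 × 10⁻¹² m = 4410 fm.

λ = 4410 fm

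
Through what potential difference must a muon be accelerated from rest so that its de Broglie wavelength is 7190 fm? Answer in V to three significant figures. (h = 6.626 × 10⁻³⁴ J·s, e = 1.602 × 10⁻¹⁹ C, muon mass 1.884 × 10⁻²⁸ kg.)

V = 141 V

p = h/λ = 6.626 × 10⁻³⁴ / 7.190 × 10⁻¹² = 9.216 × 10⁻²³ kg·m/s.
KE = p²/(2m) = 2.254 × 10⁻¹⁷ J.
V = KE/e = 2.254 × 10⁻¹⁷ / (1.602 × 10⁻¹⁹) = 141 V.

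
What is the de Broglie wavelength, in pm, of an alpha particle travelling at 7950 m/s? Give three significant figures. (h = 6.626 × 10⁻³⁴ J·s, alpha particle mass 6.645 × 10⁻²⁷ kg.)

λ = 12.5 pm

p = mv = 6.645 × 10⁻²⁷ × 7950 = 5.283 × 10⁻²³ kg·m/s.
λ = h/p = 6.626 × 10⁻³⁴ / 5.283 × 10⁻²³ = 1.25 × 10⁻¹¹ m = 12.5 pm.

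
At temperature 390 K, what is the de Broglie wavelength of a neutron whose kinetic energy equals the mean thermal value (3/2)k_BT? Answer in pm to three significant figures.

λ = 127 pm

KE = (3/2)k_BT = 1.5 × 1.381 × 10⁻²³ × 390 = 8.079 × 10⁻²¹ J.
p = √(2mKE) = √(2 × 1.675 × 10⁻²⁷ × 8.079 × 10⁻²¹) = 5.202 × 10⁻²⁴ kg·m/s.
λ = h/p = 1.27 × 10⁻¹⁰ m = 127 pm.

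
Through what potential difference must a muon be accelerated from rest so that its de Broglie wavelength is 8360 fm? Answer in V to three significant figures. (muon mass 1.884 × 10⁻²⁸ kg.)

p = h/λ = 6.626 × 10⁻³⁴ / 8.360 × 10⁻¹² = 7.926 × 10⁻²³ kg·m/s.
KE = p²/(2m) = 1.667 × 10⁻¹⁷ J.
V = KE/e = 1.667 × 10⁻¹⁷ / (1.602 × 10⁻¹⁹) = 104 V.

V = 104 V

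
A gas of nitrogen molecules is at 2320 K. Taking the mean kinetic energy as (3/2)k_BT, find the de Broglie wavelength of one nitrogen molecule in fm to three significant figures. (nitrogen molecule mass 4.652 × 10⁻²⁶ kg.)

KE = (3/2)k_BT = 1.5 × 1.381 × 10⁻²³ × 2320 = 4.806 × 10⁻²⁰ J.
p = √(2mKE) = √(2 × 4.652 × 10⁻²⁶ × 4.806 × 10⁻²⁰) = 6.687 × 10⁻²³ kg·m/s.
λ = h/p = 9.91 × 10⁻¹² m = 9910 fm.

λ = 9910 fm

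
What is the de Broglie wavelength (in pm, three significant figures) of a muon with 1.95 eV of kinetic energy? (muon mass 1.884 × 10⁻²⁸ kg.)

λ = 61.1 pm

KE = 1.95 eV = 3.124 × 10⁻¹⁹ J.
p = √(2mKE) = √(2 × 1.884 × 10⁻²⁸ × 3.124 × 10⁻¹⁹) = 1.085 × 10⁻²³ kg·m/s.
λ = h/p = 6.626 × 10⁻³⁴ / 1.085 × 10⁻²³ = 6.11 × 10⁻¹¹ m = 61.1 pm.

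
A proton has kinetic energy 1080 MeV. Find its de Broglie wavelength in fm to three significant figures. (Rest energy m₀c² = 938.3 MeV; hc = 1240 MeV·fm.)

λ = 0.694 fm

Total energy E = KE + m₀c² = 1080 + 938.3 = 2018.3 MeV.
(pc)² = E² − (m₀c²)² = (2018.3)² − (938.3)² = 3.193 × 10⁶ MeV², so pc = 1787 MeV.
λ = hc/(pc) = 1240 MeV·fm / 1787 MeV = 0.694 fm.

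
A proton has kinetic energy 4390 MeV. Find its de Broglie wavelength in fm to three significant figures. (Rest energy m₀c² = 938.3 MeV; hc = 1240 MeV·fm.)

λ = 0.236 fm

Total energy E = KE + m₀c² = 4390 + 938.3 = 5328.3 MeV.
(pc)² = E² − (m₀c²)² = (5328.3)² − (938.3)² = 2.751 × 10⁷ MeV², so pc = 5245 MeV.
λ = hc/(pc) = 1240 MeV·fm / 5245 MeV = 0.236 fm.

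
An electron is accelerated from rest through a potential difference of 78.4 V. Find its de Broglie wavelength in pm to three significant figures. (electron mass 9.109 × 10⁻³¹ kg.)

λ = 139 pm

KE = eV = 1.602 × 10⁻¹⁹ × 78.40 = 1.256 × 10⁻¹⁷ J.
p = √(2mKE) = √(2 × 9.109 × 10⁻³¹ × 1.256 × 10⁻¹⁷) = 4.783 × 10⁻²⁴ kg·m/s.
λ = h/p = 6.626 × 10⁻³⁴ / 4.783 × 10⁻²⁴ = 1.39 × 10⁻¹⁰ m = 139 pm.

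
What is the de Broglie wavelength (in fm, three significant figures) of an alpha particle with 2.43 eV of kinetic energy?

KE = 2.43 eV = 3.893 × 10⁻¹⁹ J.
p = √(2mKE) = √(2 × 6.645 × 10⁻²⁷ × 3.893 × 10⁻¹⁹) = 7.193 × 10⁻²³ kg·m/s.
λ = h/p = 6.626 × 10⁻³⁴ / 7.193 × 10⁻²³ = 9.21 × 10⁻¹² m = 9210 fm.

λ = 9210 fm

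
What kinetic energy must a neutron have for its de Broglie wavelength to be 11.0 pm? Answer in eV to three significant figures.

KE = 6.76 eV

p = h/λ = 6.626 × 10⁻³⁴ / 1.100 × 10⁻¹¹ = 6.024 × 10⁻²³ kg·m/s.
KE = p²/(2m) = (6.024 × 10⁻²³)² / (2 × 1.675 × 10⁻²⁷) = 1.083 × 10⁻¹⁸ J = 6.76 eV.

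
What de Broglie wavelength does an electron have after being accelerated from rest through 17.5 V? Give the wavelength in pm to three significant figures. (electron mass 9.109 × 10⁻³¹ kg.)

λ = 293 pm

KE = eV = 1.602 × 10⁻¹⁹ × 17.50 = 2.804 × 10⁻¹⁸ J.
p = √(2mKE) = √(2 × 9.109 × 10⁻³¹ × 2.804 × 10⁻¹⁸) = 2.260 × 10⁻²⁴ kg·m/s.
λ = h/p = 6.626 × 10⁻³⁴ / 2.260 × 10⁻²⁴ = 2.93 × 10⁻¹⁰ m = 293 pm.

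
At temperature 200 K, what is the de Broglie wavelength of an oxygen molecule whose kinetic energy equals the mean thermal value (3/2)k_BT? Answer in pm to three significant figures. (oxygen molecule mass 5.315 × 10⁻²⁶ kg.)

λ = 31.6 pm

KE = (3/2)k_BT = 1.5 × 1.381 × 10⁻²³ × 200 = 4.143 × 10⁻²¹ J.
p = √(2mKE) = √(2 × 5.315 × 10⁻²⁶ × 4.143 × 10⁻²¹) = 2.099 × 10⁻²³ kg·m/s.
λ = h/p = 3.16 × 10⁻¹¹ m = 31.6 pm.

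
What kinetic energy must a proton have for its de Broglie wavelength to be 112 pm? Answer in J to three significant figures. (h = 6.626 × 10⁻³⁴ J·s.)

KE = 1.05 × 10⁻²⁰ J

p = h/λ = 6.626 × 10⁻³⁴ / 1.120 × 10⁻¹⁰ = 5.916 × 10⁻²⁴ kg·m/s.
KE = p²/(2m) = (5.916 × 10⁻²⁴)² / (2 × 1.673 × 10⁻²⁷) = 1.046 × 10⁻²⁰ J = 1.05 × 10⁻²⁰ J.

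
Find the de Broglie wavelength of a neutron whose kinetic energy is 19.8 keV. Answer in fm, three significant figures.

λ = 203 fm

KE = 19.8 keV = 3.172 × 10⁻¹⁵ J.
p = √(2mKE) = √(2 × 1.675 × 10⁻²⁷ × 3.172 × 10⁻¹⁵) = 3.260 × 10⁻²¹ kg·m/s.
λ = h/p = 6.626 × 10⁻³⁴ / 3.260 × 10⁻²¹ = 2.03 × 10⁻¹³ m = 203 fm.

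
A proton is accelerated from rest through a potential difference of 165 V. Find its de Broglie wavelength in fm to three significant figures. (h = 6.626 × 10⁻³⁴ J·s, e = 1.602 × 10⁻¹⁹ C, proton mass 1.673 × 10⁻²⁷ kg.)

KE = eV = 1.602 × 10⁻¹⁹ × 165.0 = 2.643 × 10⁻¹⁷ J.
p = √(2mKE) = √(2 × 1.673 × 10⁻²⁷ × 2.643 × 10⁻¹⁷) = 2.974 × 10⁻²² kg·m/s.
λ = h/p = 6.626 × 10⁻³⁴ / 2.974 × 10⁻²² = 2.23 × 10⁻¹² m = 2230 fm.

λ = 2230 fm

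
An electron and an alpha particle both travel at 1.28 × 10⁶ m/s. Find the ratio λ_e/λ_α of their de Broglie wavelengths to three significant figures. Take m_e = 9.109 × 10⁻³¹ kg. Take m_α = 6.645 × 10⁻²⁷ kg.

At fixed v, p = mv so λ = h/(mv) ∝ 1/m.
λ_e/λ_α = m_α/m_e = 6.645 × 10⁻²⁷/9.109 × 10⁻³¹ = 7290.

λ_e/λ_α = 7290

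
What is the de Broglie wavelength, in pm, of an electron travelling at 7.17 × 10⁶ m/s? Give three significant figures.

λ = 101 pm

p = mv = 9.109 × 10⁻³¹ × 7.17 × 10⁶ = 6.531 × 10⁻²⁴ kg·m/s.
λ = h/p = 6.626 × 10⁻³⁴ / 6.531 × 10⁻²⁴ = 1.01 × 10⁻¹⁰ m = 101 pm.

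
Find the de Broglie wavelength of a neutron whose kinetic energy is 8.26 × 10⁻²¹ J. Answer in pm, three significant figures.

λ = 126 pm

p = √(2mKE) = √(2 × 1.675 × 10⁻²⁷ × 8.260 × 10⁻²¹) = 5.260 × 10⁻²⁴ kg·m/s.
λ = h/p = 6.626 × 10⁻³⁴ / 5.260 × 10⁻²⁴ = 1.26 × 10⁻¹⁰ m = 126 pm.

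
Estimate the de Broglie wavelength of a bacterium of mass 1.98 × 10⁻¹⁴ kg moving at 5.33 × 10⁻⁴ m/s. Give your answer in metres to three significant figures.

p = mv = 1.98 × 10⁻¹⁴ × 5.33 × 10⁻⁴ = 1.055 × 10⁻¹⁷ kg·m/s.
λ = h/p = 6.626 × 10⁻³⁴ / 1.055 × 10⁻¹⁷ = 6.28 × 10⁻¹⁷ m.

λ = 6.28 × 10⁻¹⁷ m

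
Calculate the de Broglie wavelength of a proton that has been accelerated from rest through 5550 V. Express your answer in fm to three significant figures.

λ = 384 fm

KE = eV = 1.602 × 10⁻¹⁹ × 5550 = 8.891 × 10⁻¹⁶ J.
p = √(2mKE) = √(2 × 1.673 × 10⁻²⁷ × 8.891 × 10⁻¹⁶) = 1.725 × 10⁻²¹ kg·m/s.
λ = h/p = 6.626 × 10⁻³⁴ / 1.725 × 10⁻²¹ = 3.84 × 10⁻¹³ m = 384 fm.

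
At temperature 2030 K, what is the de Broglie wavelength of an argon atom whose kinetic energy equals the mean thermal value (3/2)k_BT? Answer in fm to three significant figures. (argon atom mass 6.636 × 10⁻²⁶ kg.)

KE = (3/2)k_BT = 1.5 × 1.381 × 10⁻²³ × 2030 = 4.205 × 10⁻²⁰ J.
p = √(2mKE) = √(2 × 6.636 × 10⁻²⁶ × 4.205 × 10⁻²⁰) = 7.471 × 10⁻²³ kg·m/s.
λ = h/p = 8.87 × 10⁻¹² m = 8870 fm.

λ = 8870 fm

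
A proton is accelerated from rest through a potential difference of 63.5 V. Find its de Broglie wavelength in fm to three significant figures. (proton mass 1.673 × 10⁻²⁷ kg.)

λ = 3590 fm

KE = eV = 1.602 × 10⁻¹⁹ × 63.50 = 1.017 × 10⁻¹⁷ J.
p = √(2mKE) = √(2 × 1.673 × 10⁻²⁷ × 1.017 × 10⁻¹⁷) = 1.845 × 10⁻²² kg·m/s.
λ = h/p = 6.626 × 10⁻³⁴ / 1.845 × 10⁻²² = 3.59 × 10⁻¹² m = 3590 fm.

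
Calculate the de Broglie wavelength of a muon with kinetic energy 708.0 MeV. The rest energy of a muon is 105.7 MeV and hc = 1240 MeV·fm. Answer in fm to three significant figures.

λ = 1.54 fm

Total energy E = KE + m₀c² = 708.0 + 105.7 = 813.7 MeV.
(pc)² = E² − (m₀c²)² = (813.7)² − (105.7)² = 6.509 × 10⁵ MeV², so pc = 806.8 MeV.
λ = hc/(pc) = 1240 MeV·fm / 806.8 MeV = 1.54 fm.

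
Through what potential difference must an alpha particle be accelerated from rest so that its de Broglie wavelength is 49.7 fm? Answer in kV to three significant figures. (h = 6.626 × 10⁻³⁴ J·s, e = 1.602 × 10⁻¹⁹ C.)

V = 41.7 kV

p = h/λ = 6.626 × 10⁻³⁴ / 4.970 × 10⁻¹⁴ = 1.333 × 10⁻²⁰ kg·m/s.
KE = p²/(2m) = 1.337 × 10⁻¹⁴ J.
V = KE/2e = 1.337 × 10⁻¹⁴ / (2 × 1.602 × 10⁻¹⁹) = 41.7 kV.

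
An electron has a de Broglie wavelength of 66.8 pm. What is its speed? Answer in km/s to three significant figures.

v = 1.09 × 10⁴ km/s

p = h/λ = 6.626 × 10⁻³⁴ / 6.680 × 10⁻¹¹ = 9.919 × 10⁻²⁴ kg·m/s.
v = p/m = 9.919 × 10⁻²⁴ / 9.109 × 10⁻³¹ = 1.09 × 10⁷ m/s = 1.09 × 10⁴ km/s.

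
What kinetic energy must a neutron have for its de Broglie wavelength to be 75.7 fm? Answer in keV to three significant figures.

KE = 143 keV

p = h/λ = 6.626 × 10⁻³⁴ / 7.570 × 10⁻¹⁴ = 8.753 × 10⁻²¹ kg·m/s.
KE = p²/(2m) = (8.753 × 10⁻²¹)² / (2 × 1.675 × 10⁻²⁷) = 2.287 × 10⁻¹⁴ J = 143 keV.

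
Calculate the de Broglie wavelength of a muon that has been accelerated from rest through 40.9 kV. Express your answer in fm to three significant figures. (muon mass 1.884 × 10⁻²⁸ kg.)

KE = eV = 1.602 × 10⁻¹⁹ × 4.090 × 10⁴ = 6.552 × 10⁻¹⁵ J.
p = √(2mKE) = √(2 × 1.884 × 10⁻²⁸ × 6.552 × 10⁻¹⁵) = 1.571 × 10⁻²¹ kg·m/s.
λ = h/p = 6.626 × 10⁻³⁴ / 1.571 × 10⁻²¹ = 4.22 × 10⁻¹³ m = 422 fm.

λ = 422 fm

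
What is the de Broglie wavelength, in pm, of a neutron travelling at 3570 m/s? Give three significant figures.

λ = 111 pm

p = mv = 1.675 × 10⁻²⁷ × 3570 = 5.980 × 10⁻²⁴ kg·m/s.
λ = h/p = 6.626 × 10⁻³⁴ / 5.980 × 10⁻²⁴ = 1.11 × 10⁻¹⁰ m = 111 pm.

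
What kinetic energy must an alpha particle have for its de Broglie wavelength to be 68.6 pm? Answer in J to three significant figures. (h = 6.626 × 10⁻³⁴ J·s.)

p = h/λ = 6.626 × 10⁻³⁴ / 6.860 × 10⁻¹¹ = 9.659 × 10⁻²⁴ kg·m/s.
KE = p²/(2m) = (9.659 × 10⁻²⁴)² / (2 × 6.645 × 10⁻²⁷) = 7.020 × 10⁻²¹ J = 7.02 × 10⁻²¹ J.

KE = 7.02 × 10⁻²¹ J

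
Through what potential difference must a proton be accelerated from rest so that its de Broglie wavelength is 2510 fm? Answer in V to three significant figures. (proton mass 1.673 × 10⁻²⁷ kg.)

p = h/λ = 6.626 × 10⁻³⁴ / 2.510 × 10⁻¹² = 2.640 × 10⁻²² kg·m/s.
KE = p²/(2m) = 2.083 × 10⁻¹⁷ J.
V = KE/e = 2.083 × 10⁻¹⁷ / (1.602 × 10⁻¹⁹) = 130 V.

V = 130 V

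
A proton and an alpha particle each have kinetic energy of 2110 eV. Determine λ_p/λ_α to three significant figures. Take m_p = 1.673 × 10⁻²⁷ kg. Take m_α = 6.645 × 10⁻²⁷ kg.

At fixed KE, p = √(2mKE) so λ = h/p ∝ 1/√m.
λ_p/λ_α = √(m_α/m_p) = √(6.645 × 10⁻²⁷/1.673 × 10⁻²⁷) = √(3.972) = 1.99.

λ_p/λ_α = 1.99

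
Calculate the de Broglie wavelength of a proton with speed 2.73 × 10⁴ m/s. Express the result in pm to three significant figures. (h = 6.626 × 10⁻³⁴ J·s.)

p = mv = 1.673 × 10⁻²⁷ × 2.73 × 10⁴ = 4.567 × 10⁻²³ kg·m/s.
λ = h/p = 6.626 × 10⁻³⁴ / 4.567 × 10⁻²³ = 1.45 × 10⁻¹¹ m = 14.5 pm.

λ = 14.5 pm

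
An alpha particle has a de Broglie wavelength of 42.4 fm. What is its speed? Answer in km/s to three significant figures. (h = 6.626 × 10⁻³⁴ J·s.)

p = h/λ = 6.626 × 10⁻³⁴ / 4.240 × 10⁻¹⁴ = 1.563 × 10⁻²⁰ kg·m/s.
v = p/m = 1.563 × 10⁻²⁰ / 6.645 × 10⁻²⁷ = 2.35 × 10⁶ m/s = 2350 km/s.

v = 2350 km/s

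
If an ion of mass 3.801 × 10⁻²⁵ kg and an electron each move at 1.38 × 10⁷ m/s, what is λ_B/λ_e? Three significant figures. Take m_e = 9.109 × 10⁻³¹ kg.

λ_B/λ_e = 2.40 × 10⁻⁶

At fixed v, p = mv so λ = h/(mv) ∝ 1/m.
λ_B/λ_e = m_e/m_B = 9.109 × 10⁻³¹/3.801 × 10⁻²⁵ = 2.40 × 10⁻⁶.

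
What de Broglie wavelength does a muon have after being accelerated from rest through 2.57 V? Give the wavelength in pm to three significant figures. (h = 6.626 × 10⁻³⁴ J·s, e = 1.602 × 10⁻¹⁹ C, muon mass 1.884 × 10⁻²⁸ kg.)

KE = eV = 1.602 × 10⁻¹⁹ × 2.570 = 4.117 × 10⁻¹⁹ J.
p = √(2mKE) = √(2 × 1.884 × 10⁻²⁸ × 4.117 × 10⁻¹⁹) = 1.246 × 10⁻²³ kg·m/s.
λ = h/p = 6.626 × 10⁻³⁴ / 1.246 × 10⁻²³ = 5.32 × 10⁻¹¹ m = 53.2 pm.

λ = 53.2 pm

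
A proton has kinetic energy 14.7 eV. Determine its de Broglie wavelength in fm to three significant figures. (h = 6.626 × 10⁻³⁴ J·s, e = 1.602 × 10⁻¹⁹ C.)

KE = 14.7 eV = 2.355 × 10⁻¹⁸ J.
p = √(2mKE) = √(2 × 1.673 × 10⁻²⁷ × 2.355 × 10⁻¹⁸) = 8.877 × 10⁻²³ kg·m/s.
λ = h/p = 6.626 × 10⁻³⁴ / 8.877 × 10⁻²³ = 7.46 × 10⁻¹² m = 7460 fm.

λ = 7460 fm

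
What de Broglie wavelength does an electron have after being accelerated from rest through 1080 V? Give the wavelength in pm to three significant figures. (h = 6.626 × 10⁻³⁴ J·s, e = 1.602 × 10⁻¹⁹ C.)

KE = eV = 1.602 × 10⁻¹⁹ × 1080 = 1.730 × 10⁻¹⁶ J.
p = √(2mKE) = √(2 × 9.109 × 10⁻³¹ × 1.730 × 10⁻¹⁶) = 1.775 × 10⁻²³ kg·m/s.
λ = h/p = 6.626 × 10⁻³⁴ / 1.775 × 10⁻²³ = 3.73 × 10⁻¹¹ m = 37.3 pm.

λ = 37.3 pm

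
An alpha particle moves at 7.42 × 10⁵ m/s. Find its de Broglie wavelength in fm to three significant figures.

p = mv = 6.645 × 10⁻²⁷ × 7.42 × 10⁵ = 4.931 × 10⁻²¹ kg·m/s.
λ = h/p = 6.626 × 10⁻³⁴ / 4.931 × 10⁻²¹ = 1.34 × 10⁻¹³ m = 134 fm.

λ = 134 fm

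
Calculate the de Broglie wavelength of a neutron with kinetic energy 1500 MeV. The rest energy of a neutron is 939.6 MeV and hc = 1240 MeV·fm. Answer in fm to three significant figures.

Total energy E = KE + m₀c² = 1500 + 939.6 = 2439.6 MeV.
(pc)² = E² − (m₀c²)² = (2439.6)² − (939.6)² = 5.069 × 10⁶ MeV², so pc = 2251 MeV.
λ = hc/(pc) = 1240 MeV·fm / 2251 MeV = 0.551 fm.

λ = 0.551 fm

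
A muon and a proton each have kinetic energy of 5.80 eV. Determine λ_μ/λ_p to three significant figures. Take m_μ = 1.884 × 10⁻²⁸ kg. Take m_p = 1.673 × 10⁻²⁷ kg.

λ_μ/λ_p = 2.98

At fixed KE, p = √(2mKE) so λ = h/p ∝ 1/√m.
λ_μ/λ_p = √(m_p/m_μ) = √(1.673 × 10⁻²⁷/1.884 × 10⁻²⁸) = √(8.880) = 2.98.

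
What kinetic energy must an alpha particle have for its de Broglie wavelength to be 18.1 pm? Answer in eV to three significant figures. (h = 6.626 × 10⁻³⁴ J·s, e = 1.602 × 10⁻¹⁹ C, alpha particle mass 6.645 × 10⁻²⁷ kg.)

KE = 0.629 eV

p = h/λ = 6.626 × 10⁻³⁴ / 1.810 × 10⁻¹¹ = 3.661 × 10⁻²³ kg·m/s.
KE = p²/(2m) = (3.661 × 10⁻²³)² / (2 × 6.645 × 10⁻²⁷) = 1.008 × 10⁻¹⁹ J = 0.629 eV.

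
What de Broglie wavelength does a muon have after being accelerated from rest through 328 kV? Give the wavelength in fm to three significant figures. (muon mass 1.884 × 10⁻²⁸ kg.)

λ = 149 fm

KE = eV = 1.602 × 10⁻¹⁹ × 3.280 × 10⁵ = 5.255 × 10⁻¹⁴ J.
p = √(2mKE) = √(2 × 1.884 × 10⁻²⁸ × 5.255 × 10⁻¹⁴) = 4.450 × 10⁻²¹ kg·m/s.
λ = h/p = 6.626 × 10⁻³⁴ / 4.450 × 10⁻²¹ = 1.49 × 10⁻¹³ m = 149 fm.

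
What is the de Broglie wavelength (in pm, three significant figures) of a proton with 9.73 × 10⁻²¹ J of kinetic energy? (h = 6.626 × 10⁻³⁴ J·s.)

λ = 116 pm

p = √(2mKE) = √(2 × 1.673 × 10⁻²⁷ × 9.730 × 10⁻²¹) = 5.706 × 10⁻²⁴ kg·m/s.
λ = h/p = 6.626 × 10⁻³⁴ / 5.706 × 10⁻²⁴ = 1.16 × 10⁻¹⁰ m = 116 pm.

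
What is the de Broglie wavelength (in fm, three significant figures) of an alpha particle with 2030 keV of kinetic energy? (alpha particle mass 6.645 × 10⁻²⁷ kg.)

KE = 2030 keV = 3.252 × 10⁻¹³ J.
p = √(2mKE) = √(2 × 6.645 × 10⁻²⁷ × 3.252 × 10⁻¹³) = 6.574 × 10⁻²⁰ kg·m/s.
λ = h/p = 6.626 × 10⁻³⁴ / 6.574 × 10⁻²⁰ = 1.01 × 10⁻¹⁴ m = 10.1 fm.

λ = 10.1 fm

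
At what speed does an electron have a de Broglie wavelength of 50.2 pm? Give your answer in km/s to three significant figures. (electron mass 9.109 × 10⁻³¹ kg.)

v = 1.45 × 10⁴ km/s

p = h/λ = 6.626 × 10⁻³⁴ / 5.020 × 10⁻¹¹ = 1.320 × 10⁻²³ kg·m/s.
v = p/m = 1.320 × 10⁻²³ / 9.109 × 10⁻³¹ = 1.45 × 10⁷ m/s = 1.45 × 10⁴ km/s.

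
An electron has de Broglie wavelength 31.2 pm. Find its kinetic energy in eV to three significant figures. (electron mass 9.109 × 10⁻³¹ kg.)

KE = 1550 eV

p = h/λ = 6.626 × 10⁻³⁴ / 3.120 × 10⁻¹¹ = 2.124 × 10⁻²³ kg·m/s.
KE = p²/(2m) = (2.124 × 10⁻²³)² / (2 × 9.109 × 10⁻³¹) = 2.476 × 10⁻¹⁶ J = 1550 eV.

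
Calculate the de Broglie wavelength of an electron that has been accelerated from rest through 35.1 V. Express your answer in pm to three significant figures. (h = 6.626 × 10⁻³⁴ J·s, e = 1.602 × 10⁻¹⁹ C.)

KE = eV = 1.602 × 10⁻¹⁹ × 35.10 = 5.623 × 10⁻¹⁸ J.
p = √(2mKE) = √(2 × 9.109 × 10⁻³¹ × 5.623 × 10⁻¹⁸) = 3.201 × 10⁻²⁴ kg·m/s.
λ = h/p = 6.626 × 10⁻³⁴ / 3.201 × 10⁻²⁴ = 2.07 × 10⁻¹⁰ m = 207 pm.

λ = 207 pm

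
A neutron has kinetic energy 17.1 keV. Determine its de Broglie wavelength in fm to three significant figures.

KE = 17.1 keV = 2.739 × 10⁻¹⁵ J.
p = √(2mKE) = √(2 × 1.675 × 10⁻²⁷ × 2.739 × 10⁻¹⁵) = 3.029 × 10⁻²¹ kg·m/s.
λ = h/p = 6.626 × 10⁻³⁴ / 3.029 × 10⁻²¹ = 2.19 × 10⁻¹³ m = 219 fm.

λ = 219 fm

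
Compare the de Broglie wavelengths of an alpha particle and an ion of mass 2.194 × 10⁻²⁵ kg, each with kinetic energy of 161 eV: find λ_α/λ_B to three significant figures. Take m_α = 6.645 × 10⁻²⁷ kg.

At fixed KE, p = √(2mKE) so λ = h/p ∝ 1/√m.
λ_α/λ_B = √(m_B/m_α) = √(2.194 × 10⁻²⁵/6.645 × 10⁻²⁷) = √(33.02) = 5.75.

λ_α/λ_B = 5.75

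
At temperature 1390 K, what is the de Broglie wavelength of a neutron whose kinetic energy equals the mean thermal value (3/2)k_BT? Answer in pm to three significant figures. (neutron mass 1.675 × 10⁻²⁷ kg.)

KE = (3/2)k_BT = 1.5 × 1.381 × 10⁻²³ × 1390 = 2.879 × 10⁻²⁰ J.
p = √(2mKE) = √(2 × 1.675 × 10⁻²⁷ × 2.879 × 10⁻²⁰) = 9.821 × 10⁻²⁴ kg·m/s.
λ = h/p = 6.75 × 10⁻¹¹ m = 67.5 pm.

λ = 67.5 pm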